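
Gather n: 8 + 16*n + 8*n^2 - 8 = 8*n^2 + 16*n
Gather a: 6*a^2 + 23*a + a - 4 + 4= 6*a^2 + 24*a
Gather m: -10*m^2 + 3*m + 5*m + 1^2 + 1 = -10*m^2 + 8*m + 2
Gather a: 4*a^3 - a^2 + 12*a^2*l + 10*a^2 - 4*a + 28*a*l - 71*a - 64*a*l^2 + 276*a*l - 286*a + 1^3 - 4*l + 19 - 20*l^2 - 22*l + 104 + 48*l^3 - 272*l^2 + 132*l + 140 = 4*a^3 + a^2*(12*l + 9) + a*(-64*l^2 + 304*l - 361) + 48*l^3 - 292*l^2 + 106*l + 264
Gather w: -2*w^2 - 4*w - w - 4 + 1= -2*w^2 - 5*w - 3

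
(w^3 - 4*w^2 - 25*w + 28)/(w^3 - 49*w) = (w^2 + 3*w - 4)/(w*(w + 7))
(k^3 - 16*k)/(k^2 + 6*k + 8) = k*(k - 4)/(k + 2)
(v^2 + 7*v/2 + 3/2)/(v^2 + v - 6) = (v + 1/2)/(v - 2)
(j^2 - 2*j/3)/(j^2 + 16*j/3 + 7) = j*(3*j - 2)/(3*j^2 + 16*j + 21)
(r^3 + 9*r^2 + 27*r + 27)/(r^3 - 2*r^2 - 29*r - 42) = (r^2 + 6*r + 9)/(r^2 - 5*r - 14)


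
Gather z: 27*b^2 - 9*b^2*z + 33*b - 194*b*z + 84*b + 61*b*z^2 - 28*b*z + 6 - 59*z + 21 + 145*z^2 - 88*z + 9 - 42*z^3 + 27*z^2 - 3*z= 27*b^2 + 117*b - 42*z^3 + z^2*(61*b + 172) + z*(-9*b^2 - 222*b - 150) + 36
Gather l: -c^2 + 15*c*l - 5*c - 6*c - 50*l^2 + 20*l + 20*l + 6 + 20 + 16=-c^2 - 11*c - 50*l^2 + l*(15*c + 40) + 42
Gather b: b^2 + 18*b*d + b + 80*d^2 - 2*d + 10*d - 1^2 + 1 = b^2 + b*(18*d + 1) + 80*d^2 + 8*d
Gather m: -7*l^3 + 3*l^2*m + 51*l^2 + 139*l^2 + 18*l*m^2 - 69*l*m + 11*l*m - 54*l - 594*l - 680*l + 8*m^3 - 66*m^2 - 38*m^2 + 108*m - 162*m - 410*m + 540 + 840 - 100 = -7*l^3 + 190*l^2 - 1328*l + 8*m^3 + m^2*(18*l - 104) + m*(3*l^2 - 58*l - 464) + 1280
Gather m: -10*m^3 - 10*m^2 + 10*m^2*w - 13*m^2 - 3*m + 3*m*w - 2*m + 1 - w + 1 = -10*m^3 + m^2*(10*w - 23) + m*(3*w - 5) - w + 2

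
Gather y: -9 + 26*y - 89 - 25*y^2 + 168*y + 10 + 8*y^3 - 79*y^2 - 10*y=8*y^3 - 104*y^2 + 184*y - 88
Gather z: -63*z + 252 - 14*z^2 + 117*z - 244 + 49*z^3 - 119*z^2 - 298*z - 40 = 49*z^3 - 133*z^2 - 244*z - 32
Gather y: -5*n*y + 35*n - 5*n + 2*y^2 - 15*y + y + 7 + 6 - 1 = 30*n + 2*y^2 + y*(-5*n - 14) + 12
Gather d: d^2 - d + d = d^2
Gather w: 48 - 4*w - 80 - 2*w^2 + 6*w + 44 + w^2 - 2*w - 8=4 - w^2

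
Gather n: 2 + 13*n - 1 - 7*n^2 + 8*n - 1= -7*n^2 + 21*n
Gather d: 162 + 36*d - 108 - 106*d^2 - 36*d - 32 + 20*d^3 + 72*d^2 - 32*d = 20*d^3 - 34*d^2 - 32*d + 22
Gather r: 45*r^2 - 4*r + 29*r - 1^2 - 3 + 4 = 45*r^2 + 25*r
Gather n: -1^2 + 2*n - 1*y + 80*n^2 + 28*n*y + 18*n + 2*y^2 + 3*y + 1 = 80*n^2 + n*(28*y + 20) + 2*y^2 + 2*y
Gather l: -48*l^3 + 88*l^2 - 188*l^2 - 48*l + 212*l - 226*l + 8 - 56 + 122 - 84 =-48*l^3 - 100*l^2 - 62*l - 10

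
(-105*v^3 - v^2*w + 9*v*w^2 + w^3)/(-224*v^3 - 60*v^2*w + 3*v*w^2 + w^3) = (15*v^2 - 2*v*w - w^2)/(32*v^2 + 4*v*w - w^2)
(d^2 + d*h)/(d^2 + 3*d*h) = (d + h)/(d + 3*h)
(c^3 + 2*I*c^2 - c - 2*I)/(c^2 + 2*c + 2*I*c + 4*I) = (c^2 - 1)/(c + 2)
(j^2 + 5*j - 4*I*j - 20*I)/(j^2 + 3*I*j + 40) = (j^2 + j*(5 - 4*I) - 20*I)/(j^2 + 3*I*j + 40)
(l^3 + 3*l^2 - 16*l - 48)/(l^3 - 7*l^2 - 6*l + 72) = (l + 4)/(l - 6)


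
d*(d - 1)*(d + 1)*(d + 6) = d^4 + 6*d^3 - d^2 - 6*d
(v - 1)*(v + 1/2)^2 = v^3 - 3*v/4 - 1/4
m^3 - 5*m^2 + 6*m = m*(m - 3)*(m - 2)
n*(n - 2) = n^2 - 2*n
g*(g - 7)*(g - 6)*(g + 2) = g^4 - 11*g^3 + 16*g^2 + 84*g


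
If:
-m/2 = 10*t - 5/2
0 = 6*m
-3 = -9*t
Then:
No Solution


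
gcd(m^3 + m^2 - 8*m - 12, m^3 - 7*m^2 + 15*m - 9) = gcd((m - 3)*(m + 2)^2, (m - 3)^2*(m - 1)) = m - 3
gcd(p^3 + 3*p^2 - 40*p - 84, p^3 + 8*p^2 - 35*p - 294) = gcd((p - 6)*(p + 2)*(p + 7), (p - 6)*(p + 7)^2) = p^2 + p - 42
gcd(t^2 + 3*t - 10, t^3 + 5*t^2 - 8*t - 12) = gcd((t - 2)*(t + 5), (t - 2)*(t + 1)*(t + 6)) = t - 2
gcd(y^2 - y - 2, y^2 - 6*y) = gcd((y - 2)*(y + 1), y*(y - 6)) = 1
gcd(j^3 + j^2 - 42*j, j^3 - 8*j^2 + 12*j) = j^2 - 6*j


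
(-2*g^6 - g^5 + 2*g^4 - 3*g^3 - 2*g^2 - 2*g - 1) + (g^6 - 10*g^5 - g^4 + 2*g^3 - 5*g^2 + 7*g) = -g^6 - 11*g^5 + g^4 - g^3 - 7*g^2 + 5*g - 1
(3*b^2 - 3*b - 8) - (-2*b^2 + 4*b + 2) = 5*b^2 - 7*b - 10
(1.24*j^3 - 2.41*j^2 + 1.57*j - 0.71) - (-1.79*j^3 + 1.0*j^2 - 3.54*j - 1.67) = 3.03*j^3 - 3.41*j^2 + 5.11*j + 0.96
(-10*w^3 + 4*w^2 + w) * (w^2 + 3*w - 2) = -10*w^5 - 26*w^4 + 33*w^3 - 5*w^2 - 2*w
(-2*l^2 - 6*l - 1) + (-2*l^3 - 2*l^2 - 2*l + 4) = -2*l^3 - 4*l^2 - 8*l + 3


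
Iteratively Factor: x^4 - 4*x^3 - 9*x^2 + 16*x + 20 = (x - 5)*(x^3 + x^2 - 4*x - 4) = (x - 5)*(x + 2)*(x^2 - x - 2) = (x - 5)*(x - 2)*(x + 2)*(x + 1)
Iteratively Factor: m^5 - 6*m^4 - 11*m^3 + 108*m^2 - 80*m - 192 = (m + 4)*(m^4 - 10*m^3 + 29*m^2 - 8*m - 48) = (m + 1)*(m + 4)*(m^3 - 11*m^2 + 40*m - 48) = (m - 4)*(m + 1)*(m + 4)*(m^2 - 7*m + 12) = (m - 4)*(m - 3)*(m + 1)*(m + 4)*(m - 4)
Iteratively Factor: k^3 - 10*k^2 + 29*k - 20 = (k - 4)*(k^2 - 6*k + 5) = (k - 4)*(k - 1)*(k - 5)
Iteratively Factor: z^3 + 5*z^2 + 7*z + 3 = (z + 1)*(z^2 + 4*z + 3) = (z + 1)*(z + 3)*(z + 1)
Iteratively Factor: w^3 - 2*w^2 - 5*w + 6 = (w + 2)*(w^2 - 4*w + 3) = (w - 3)*(w + 2)*(w - 1)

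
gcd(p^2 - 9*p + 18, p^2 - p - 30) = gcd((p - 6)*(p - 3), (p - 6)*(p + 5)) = p - 6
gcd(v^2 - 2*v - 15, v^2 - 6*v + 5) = v - 5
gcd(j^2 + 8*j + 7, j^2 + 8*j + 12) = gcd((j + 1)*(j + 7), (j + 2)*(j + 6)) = 1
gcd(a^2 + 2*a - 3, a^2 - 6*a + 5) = a - 1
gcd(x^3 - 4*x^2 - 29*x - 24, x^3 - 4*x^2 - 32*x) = x - 8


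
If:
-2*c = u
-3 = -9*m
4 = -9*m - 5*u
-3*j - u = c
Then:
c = 7/10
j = 7/30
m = 1/3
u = -7/5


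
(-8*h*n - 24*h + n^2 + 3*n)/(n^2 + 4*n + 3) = (-8*h + n)/(n + 1)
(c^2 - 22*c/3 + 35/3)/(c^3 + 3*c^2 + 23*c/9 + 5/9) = 3*(3*c^2 - 22*c + 35)/(9*c^3 + 27*c^2 + 23*c + 5)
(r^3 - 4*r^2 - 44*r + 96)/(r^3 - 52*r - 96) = (r - 2)/(r + 2)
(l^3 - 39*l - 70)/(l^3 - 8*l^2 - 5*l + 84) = (l^2 + 7*l + 10)/(l^2 - l - 12)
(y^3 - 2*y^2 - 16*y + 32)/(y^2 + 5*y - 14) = (y^2 - 16)/(y + 7)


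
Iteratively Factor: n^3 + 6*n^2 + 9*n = (n + 3)*(n^2 + 3*n) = n*(n + 3)*(n + 3)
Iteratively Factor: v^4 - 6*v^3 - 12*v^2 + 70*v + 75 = (v + 3)*(v^3 - 9*v^2 + 15*v + 25) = (v - 5)*(v + 3)*(v^2 - 4*v - 5) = (v - 5)^2*(v + 3)*(v + 1)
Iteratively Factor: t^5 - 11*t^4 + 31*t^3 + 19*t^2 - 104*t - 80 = (t - 5)*(t^4 - 6*t^3 + t^2 + 24*t + 16) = (t - 5)*(t + 1)*(t^3 - 7*t^2 + 8*t + 16) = (t - 5)*(t + 1)^2*(t^2 - 8*t + 16) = (t - 5)*(t - 4)*(t + 1)^2*(t - 4)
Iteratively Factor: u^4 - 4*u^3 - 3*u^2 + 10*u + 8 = (u + 1)*(u^3 - 5*u^2 + 2*u + 8) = (u - 2)*(u + 1)*(u^2 - 3*u - 4) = (u - 4)*(u - 2)*(u + 1)*(u + 1)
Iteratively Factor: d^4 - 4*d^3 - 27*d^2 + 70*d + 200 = (d - 5)*(d^3 + d^2 - 22*d - 40) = (d - 5)*(d + 2)*(d^2 - d - 20) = (d - 5)*(d + 2)*(d + 4)*(d - 5)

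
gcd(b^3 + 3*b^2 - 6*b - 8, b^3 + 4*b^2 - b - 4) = b^2 + 5*b + 4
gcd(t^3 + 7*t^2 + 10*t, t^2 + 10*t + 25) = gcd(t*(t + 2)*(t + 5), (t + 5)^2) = t + 5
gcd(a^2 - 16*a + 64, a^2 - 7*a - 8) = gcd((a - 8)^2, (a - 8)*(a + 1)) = a - 8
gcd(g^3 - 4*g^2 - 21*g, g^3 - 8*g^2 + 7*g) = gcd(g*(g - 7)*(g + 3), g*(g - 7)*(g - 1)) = g^2 - 7*g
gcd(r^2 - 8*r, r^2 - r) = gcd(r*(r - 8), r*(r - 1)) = r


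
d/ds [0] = 0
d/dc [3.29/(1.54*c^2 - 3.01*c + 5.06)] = (9.9029 - 10.1332*c)/(1.54*c^2 - 3.01*c + 5.06)^2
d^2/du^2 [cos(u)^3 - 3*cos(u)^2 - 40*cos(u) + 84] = 157*cos(u)/4 + 6*cos(2*u) - 9*cos(3*u)/4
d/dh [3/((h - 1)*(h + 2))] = 3*(-2*h - 1)/(h^4 + 2*h^3 - 3*h^2 - 4*h + 4)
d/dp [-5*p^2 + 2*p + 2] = 2 - 10*p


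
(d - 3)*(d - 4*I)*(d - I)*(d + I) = d^4 - 3*d^3 - 4*I*d^3 + d^2 + 12*I*d^2 - 3*d - 4*I*d + 12*I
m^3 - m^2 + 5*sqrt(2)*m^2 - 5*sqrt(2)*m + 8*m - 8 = (m - 1)*(m + sqrt(2))*(m + 4*sqrt(2))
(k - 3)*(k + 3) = k^2 - 9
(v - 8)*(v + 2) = v^2 - 6*v - 16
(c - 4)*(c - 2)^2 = c^3 - 8*c^2 + 20*c - 16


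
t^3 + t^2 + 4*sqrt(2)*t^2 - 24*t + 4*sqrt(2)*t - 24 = (t + 1)*(t - 2*sqrt(2))*(t + 6*sqrt(2))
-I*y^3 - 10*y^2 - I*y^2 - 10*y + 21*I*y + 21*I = (y - 7*I)*(y - 3*I)*(-I*y - I)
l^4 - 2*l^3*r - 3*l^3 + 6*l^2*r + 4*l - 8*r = (l - 2)^2*(l + 1)*(l - 2*r)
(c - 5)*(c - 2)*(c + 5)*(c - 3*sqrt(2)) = c^4 - 3*sqrt(2)*c^3 - 2*c^3 - 25*c^2 + 6*sqrt(2)*c^2 + 50*c + 75*sqrt(2)*c - 150*sqrt(2)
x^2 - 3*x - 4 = (x - 4)*(x + 1)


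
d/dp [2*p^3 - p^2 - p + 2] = 6*p^2 - 2*p - 1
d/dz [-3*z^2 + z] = 1 - 6*z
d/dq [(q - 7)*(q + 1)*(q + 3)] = 3*q^2 - 6*q - 25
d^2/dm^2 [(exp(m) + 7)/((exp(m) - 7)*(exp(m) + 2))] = (exp(4*m) + 33*exp(3*m) - 21*exp(2*m) + 497*exp(m) - 294)*exp(m)/(exp(6*m) - 15*exp(5*m) + 33*exp(4*m) + 295*exp(3*m) - 462*exp(2*m) - 2940*exp(m) - 2744)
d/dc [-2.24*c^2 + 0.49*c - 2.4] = 0.49 - 4.48*c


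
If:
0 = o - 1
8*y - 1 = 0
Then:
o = 1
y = 1/8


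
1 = 1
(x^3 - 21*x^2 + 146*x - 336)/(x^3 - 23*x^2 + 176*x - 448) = (x - 6)/(x - 8)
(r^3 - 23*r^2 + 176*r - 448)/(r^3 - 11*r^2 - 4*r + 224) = (r - 8)/(r + 4)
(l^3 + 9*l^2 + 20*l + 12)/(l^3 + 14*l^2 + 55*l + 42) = (l + 2)/(l + 7)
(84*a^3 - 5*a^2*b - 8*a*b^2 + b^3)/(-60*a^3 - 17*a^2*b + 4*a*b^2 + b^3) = (-7*a + b)/(5*a + b)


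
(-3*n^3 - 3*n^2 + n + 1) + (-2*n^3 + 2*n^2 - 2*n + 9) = -5*n^3 - n^2 - n + 10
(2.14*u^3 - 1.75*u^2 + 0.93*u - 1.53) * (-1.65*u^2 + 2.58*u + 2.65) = -3.531*u^5 + 8.4087*u^4 - 0.3785*u^3 + 0.2864*u^2 - 1.4829*u - 4.0545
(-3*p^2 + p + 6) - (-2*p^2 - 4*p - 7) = -p^2 + 5*p + 13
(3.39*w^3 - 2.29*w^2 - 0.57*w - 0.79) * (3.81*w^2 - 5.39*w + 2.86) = 12.9159*w^5 - 26.997*w^4 + 19.8668*w^3 - 6.487*w^2 + 2.6279*w - 2.2594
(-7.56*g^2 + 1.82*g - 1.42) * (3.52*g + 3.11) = -26.6112*g^3 - 17.1052*g^2 + 0.661799999999999*g - 4.4162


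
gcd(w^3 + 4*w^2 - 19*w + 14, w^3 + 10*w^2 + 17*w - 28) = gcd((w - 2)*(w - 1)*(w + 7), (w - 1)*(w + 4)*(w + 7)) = w^2 + 6*w - 7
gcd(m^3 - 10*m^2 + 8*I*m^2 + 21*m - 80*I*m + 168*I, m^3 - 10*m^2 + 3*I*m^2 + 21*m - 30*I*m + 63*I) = m^2 - 10*m + 21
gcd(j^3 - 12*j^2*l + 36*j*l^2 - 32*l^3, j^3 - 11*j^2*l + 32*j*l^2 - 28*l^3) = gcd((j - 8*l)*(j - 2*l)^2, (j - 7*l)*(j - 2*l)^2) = j^2 - 4*j*l + 4*l^2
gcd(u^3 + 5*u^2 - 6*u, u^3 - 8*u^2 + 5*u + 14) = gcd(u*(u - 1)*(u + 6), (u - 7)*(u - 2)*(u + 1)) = 1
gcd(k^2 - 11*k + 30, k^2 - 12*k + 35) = k - 5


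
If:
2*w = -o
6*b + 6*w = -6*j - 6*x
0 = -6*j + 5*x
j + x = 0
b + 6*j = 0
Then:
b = 0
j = 0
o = 0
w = 0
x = 0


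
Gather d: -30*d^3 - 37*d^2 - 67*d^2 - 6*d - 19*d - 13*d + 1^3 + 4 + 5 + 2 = -30*d^3 - 104*d^2 - 38*d + 12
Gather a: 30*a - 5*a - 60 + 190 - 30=25*a + 100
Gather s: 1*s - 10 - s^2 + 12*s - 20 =-s^2 + 13*s - 30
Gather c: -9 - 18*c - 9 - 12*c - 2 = -30*c - 20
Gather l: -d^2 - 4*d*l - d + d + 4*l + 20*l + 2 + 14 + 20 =-d^2 + l*(24 - 4*d) + 36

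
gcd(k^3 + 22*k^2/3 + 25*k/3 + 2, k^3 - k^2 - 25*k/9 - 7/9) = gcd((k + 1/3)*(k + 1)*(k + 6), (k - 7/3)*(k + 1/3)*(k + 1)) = k^2 + 4*k/3 + 1/3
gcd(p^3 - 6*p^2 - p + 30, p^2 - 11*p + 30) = p - 5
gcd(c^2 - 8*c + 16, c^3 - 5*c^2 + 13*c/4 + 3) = c - 4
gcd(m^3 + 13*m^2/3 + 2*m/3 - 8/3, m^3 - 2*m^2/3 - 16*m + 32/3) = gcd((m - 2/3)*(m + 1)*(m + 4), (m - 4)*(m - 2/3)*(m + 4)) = m^2 + 10*m/3 - 8/3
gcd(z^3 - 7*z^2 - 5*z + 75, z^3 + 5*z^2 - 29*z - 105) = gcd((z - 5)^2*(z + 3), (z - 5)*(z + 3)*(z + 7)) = z^2 - 2*z - 15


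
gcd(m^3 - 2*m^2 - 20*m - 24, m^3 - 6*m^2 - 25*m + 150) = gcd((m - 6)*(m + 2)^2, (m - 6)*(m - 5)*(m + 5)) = m - 6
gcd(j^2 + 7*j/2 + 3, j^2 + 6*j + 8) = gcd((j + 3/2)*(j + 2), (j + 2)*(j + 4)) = j + 2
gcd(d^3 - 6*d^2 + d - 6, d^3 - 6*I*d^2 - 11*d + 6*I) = d - I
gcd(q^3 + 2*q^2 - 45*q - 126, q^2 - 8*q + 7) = q - 7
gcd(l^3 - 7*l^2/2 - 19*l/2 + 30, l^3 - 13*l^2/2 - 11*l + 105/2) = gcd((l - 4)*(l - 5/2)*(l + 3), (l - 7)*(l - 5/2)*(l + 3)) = l^2 + l/2 - 15/2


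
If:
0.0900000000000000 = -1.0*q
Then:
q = -0.09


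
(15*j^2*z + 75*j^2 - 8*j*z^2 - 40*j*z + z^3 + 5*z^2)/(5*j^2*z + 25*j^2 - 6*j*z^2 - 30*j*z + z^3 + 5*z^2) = (-3*j + z)/(-j + z)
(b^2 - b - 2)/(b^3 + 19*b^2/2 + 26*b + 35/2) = 2*(b - 2)/(2*b^2 + 17*b + 35)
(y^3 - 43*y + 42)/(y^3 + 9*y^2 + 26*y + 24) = (y^3 - 43*y + 42)/(y^3 + 9*y^2 + 26*y + 24)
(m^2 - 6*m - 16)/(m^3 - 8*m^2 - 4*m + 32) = 1/(m - 2)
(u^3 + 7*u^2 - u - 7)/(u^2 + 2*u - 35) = (u^2 - 1)/(u - 5)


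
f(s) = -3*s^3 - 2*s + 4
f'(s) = -9*s^2 - 2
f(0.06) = 3.88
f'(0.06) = -2.03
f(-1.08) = 9.94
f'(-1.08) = -12.50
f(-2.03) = 33.16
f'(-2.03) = -39.09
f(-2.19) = 39.89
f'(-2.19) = -45.16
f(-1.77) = 24.18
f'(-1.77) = -30.20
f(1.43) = -7.63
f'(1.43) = -20.40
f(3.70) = -155.36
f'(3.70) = -125.21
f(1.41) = -7.23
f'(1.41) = -19.89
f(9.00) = -2201.00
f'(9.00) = -731.00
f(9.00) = -2201.00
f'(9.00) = -731.00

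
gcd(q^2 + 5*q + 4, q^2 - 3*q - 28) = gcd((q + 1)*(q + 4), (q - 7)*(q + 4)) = q + 4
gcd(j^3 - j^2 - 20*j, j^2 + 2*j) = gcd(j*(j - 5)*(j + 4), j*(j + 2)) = j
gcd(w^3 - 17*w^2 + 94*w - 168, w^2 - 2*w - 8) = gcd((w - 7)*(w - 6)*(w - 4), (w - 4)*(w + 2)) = w - 4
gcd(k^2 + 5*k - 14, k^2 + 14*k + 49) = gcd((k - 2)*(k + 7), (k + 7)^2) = k + 7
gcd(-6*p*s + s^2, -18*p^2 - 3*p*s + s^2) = 6*p - s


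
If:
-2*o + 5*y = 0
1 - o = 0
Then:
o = 1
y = 2/5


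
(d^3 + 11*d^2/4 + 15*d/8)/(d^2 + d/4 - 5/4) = d*(2*d + 3)/(2*(d - 1))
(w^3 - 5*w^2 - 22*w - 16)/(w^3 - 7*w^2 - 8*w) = (w + 2)/w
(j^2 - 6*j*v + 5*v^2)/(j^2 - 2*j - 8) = (-j^2 + 6*j*v - 5*v^2)/(-j^2 + 2*j + 8)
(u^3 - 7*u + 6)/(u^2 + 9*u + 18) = (u^2 - 3*u + 2)/(u + 6)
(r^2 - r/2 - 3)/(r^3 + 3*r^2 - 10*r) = (r + 3/2)/(r*(r + 5))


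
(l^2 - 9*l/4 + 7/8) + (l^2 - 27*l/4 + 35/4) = 2*l^2 - 9*l + 77/8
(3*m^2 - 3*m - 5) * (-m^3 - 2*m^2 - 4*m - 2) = -3*m^5 - 3*m^4 - m^3 + 16*m^2 + 26*m + 10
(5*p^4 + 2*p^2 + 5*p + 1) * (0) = 0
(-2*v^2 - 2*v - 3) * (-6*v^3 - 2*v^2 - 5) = 12*v^5 + 16*v^4 + 22*v^3 + 16*v^2 + 10*v + 15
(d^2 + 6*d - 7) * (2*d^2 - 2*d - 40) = 2*d^4 + 10*d^3 - 66*d^2 - 226*d + 280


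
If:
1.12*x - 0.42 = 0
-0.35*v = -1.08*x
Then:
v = 1.16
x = 0.38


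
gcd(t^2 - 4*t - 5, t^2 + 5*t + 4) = t + 1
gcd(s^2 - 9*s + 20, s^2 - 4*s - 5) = s - 5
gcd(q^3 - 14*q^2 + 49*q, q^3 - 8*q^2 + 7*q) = q^2 - 7*q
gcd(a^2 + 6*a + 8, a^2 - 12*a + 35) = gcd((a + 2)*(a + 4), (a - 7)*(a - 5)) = 1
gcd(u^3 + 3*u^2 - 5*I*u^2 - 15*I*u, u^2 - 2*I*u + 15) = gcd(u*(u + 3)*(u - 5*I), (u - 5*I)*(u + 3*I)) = u - 5*I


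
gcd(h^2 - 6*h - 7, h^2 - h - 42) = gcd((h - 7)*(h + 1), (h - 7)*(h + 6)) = h - 7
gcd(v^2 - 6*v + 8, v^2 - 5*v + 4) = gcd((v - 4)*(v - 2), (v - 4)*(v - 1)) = v - 4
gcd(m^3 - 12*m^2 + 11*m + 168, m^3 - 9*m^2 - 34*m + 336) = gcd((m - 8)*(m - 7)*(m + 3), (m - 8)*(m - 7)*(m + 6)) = m^2 - 15*m + 56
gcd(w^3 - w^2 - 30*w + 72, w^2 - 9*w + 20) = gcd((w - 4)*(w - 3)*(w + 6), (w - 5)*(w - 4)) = w - 4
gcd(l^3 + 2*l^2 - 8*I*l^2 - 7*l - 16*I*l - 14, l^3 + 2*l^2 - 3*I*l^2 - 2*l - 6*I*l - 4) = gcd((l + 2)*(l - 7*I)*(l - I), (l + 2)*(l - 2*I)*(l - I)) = l^2 + l*(2 - I) - 2*I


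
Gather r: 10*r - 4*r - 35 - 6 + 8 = 6*r - 33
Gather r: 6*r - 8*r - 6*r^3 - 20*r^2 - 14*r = -6*r^3 - 20*r^2 - 16*r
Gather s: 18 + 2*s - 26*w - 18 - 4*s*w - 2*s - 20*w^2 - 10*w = -4*s*w - 20*w^2 - 36*w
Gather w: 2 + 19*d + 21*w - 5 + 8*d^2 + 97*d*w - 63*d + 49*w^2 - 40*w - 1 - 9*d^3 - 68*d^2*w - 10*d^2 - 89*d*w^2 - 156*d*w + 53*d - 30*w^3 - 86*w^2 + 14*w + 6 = -9*d^3 - 2*d^2 + 9*d - 30*w^3 + w^2*(-89*d - 37) + w*(-68*d^2 - 59*d - 5) + 2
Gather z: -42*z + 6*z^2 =6*z^2 - 42*z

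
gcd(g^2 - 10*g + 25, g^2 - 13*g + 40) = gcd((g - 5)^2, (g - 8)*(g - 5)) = g - 5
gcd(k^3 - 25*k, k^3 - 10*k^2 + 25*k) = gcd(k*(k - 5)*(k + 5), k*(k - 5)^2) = k^2 - 5*k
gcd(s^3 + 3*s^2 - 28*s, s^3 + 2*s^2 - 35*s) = s^2 + 7*s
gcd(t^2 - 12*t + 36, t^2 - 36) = t - 6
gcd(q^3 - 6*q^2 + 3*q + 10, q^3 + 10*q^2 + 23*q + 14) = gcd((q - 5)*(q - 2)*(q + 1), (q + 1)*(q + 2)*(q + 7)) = q + 1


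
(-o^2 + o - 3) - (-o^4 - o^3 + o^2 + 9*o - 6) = o^4 + o^3 - 2*o^2 - 8*o + 3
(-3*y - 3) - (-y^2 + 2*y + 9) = y^2 - 5*y - 12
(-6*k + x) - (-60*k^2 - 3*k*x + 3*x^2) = 60*k^2 + 3*k*x - 6*k - 3*x^2 + x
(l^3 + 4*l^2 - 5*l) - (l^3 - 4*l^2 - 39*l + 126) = 8*l^2 + 34*l - 126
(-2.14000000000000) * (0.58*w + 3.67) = -1.2412*w - 7.8538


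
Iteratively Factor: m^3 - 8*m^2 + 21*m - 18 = (m - 3)*(m^2 - 5*m + 6) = (m - 3)^2*(m - 2)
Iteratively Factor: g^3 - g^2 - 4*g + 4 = (g - 1)*(g^2 - 4) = (g - 2)*(g - 1)*(g + 2)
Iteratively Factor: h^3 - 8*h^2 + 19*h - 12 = (h - 1)*(h^2 - 7*h + 12) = (h - 4)*(h - 1)*(h - 3)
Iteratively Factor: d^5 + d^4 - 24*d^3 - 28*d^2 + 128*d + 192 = (d + 2)*(d^4 - d^3 - 22*d^2 + 16*d + 96) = (d - 4)*(d + 2)*(d^3 + 3*d^2 - 10*d - 24) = (d - 4)*(d + 2)*(d + 4)*(d^2 - d - 6) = (d - 4)*(d - 3)*(d + 2)*(d + 4)*(d + 2)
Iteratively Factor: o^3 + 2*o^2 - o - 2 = (o + 2)*(o^2 - 1) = (o + 1)*(o + 2)*(o - 1)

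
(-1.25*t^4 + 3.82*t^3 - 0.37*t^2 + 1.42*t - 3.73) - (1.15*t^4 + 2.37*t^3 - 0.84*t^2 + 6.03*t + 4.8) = -2.4*t^4 + 1.45*t^3 + 0.47*t^2 - 4.61*t - 8.53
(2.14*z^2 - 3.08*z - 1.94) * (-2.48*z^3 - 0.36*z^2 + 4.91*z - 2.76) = -5.3072*z^5 + 6.868*z^4 + 16.4274*z^3 - 20.3308*z^2 - 1.0246*z + 5.3544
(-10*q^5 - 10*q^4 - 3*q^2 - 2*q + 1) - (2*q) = -10*q^5 - 10*q^4 - 3*q^2 - 4*q + 1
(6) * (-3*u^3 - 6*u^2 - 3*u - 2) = -18*u^3 - 36*u^2 - 18*u - 12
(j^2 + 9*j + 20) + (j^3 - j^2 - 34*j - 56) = j^3 - 25*j - 36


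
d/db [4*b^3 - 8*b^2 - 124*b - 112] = 12*b^2 - 16*b - 124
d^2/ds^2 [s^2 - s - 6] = 2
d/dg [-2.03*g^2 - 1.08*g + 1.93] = -4.06*g - 1.08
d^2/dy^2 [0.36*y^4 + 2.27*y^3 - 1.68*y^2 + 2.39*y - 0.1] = 4.32*y^2 + 13.62*y - 3.36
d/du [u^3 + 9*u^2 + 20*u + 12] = 3*u^2 + 18*u + 20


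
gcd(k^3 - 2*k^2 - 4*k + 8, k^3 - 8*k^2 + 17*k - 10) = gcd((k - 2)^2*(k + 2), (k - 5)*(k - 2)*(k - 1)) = k - 2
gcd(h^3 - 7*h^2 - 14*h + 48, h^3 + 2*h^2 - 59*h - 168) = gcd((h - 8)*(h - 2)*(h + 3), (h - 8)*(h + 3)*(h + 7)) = h^2 - 5*h - 24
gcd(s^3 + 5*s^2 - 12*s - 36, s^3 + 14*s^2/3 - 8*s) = s + 6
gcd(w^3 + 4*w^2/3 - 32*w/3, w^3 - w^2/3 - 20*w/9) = w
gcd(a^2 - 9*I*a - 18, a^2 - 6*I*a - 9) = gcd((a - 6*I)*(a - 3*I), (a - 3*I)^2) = a - 3*I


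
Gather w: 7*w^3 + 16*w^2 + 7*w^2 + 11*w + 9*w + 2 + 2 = 7*w^3 + 23*w^2 + 20*w + 4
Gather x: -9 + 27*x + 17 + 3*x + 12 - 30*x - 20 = 0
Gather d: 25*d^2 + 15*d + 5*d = 25*d^2 + 20*d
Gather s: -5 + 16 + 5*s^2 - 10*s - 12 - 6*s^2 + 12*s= -s^2 + 2*s - 1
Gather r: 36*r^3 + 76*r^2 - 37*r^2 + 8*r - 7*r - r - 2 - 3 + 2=36*r^3 + 39*r^2 - 3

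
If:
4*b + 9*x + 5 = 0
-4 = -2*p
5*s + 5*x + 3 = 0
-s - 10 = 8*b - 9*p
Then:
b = 181/190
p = 2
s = 36/95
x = -93/95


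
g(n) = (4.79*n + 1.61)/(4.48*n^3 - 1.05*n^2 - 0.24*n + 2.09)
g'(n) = (4.79*n + 1.61)*(-13.44*n^2 + 2.1*n + 0.24)/(4.48*n^3 - 1.05*n^2 - 0.24*n + 2.09)^2 + 4.79/(4.48*n^3 - 1.05*n^2 - 0.24*n + 2.09)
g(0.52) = 1.77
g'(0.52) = 0.31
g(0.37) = 1.62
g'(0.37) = 1.66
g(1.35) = 0.74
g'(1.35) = -1.02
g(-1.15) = 0.67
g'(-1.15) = 1.46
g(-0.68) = -4.59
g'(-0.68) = 107.94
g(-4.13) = 0.05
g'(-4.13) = 0.03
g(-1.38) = 0.44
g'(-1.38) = 0.67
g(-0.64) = -2.28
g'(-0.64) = 31.05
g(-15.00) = 0.00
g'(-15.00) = 0.00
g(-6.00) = 0.03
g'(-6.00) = 0.01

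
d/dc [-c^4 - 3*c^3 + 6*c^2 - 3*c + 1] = -4*c^3 - 9*c^2 + 12*c - 3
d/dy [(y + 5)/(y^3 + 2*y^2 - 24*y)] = (y*(y^2 + 2*y - 24) - (y + 5)*(3*y^2 + 4*y - 24))/(y^2*(y^2 + 2*y - 24)^2)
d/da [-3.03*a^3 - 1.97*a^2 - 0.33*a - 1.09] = -9.09*a^2 - 3.94*a - 0.33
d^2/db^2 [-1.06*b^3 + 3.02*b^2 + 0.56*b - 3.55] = 6.04 - 6.36*b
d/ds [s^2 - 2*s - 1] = 2*s - 2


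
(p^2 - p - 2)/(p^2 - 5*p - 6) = (p - 2)/(p - 6)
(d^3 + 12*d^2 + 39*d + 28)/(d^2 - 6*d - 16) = (d^3 + 12*d^2 + 39*d + 28)/(d^2 - 6*d - 16)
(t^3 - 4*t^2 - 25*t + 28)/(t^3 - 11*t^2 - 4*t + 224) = (t - 1)/(t - 8)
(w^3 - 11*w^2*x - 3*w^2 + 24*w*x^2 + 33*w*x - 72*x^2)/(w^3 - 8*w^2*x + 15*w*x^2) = (-w^2 + 8*w*x + 3*w - 24*x)/(w*(-w + 5*x))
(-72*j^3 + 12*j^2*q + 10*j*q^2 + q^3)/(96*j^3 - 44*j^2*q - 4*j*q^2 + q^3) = (6*j + q)/(-8*j + q)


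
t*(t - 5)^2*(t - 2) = t^4 - 12*t^3 + 45*t^2 - 50*t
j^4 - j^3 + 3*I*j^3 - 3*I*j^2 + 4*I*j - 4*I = (j - 1)*(j - I)*(j + 2*I)^2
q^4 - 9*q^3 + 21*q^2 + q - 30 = (q - 5)*(q - 3)*(q - 2)*(q + 1)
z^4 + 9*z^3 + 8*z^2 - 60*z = z*(z - 2)*(z + 5)*(z + 6)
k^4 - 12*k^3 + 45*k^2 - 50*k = k*(k - 5)^2*(k - 2)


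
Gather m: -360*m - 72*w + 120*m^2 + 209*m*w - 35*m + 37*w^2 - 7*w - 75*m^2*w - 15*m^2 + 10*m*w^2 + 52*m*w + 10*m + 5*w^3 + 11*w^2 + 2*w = m^2*(105 - 75*w) + m*(10*w^2 + 261*w - 385) + 5*w^3 + 48*w^2 - 77*w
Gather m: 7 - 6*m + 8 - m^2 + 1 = -m^2 - 6*m + 16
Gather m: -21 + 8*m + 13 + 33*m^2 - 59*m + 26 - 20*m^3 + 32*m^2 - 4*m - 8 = -20*m^3 + 65*m^2 - 55*m + 10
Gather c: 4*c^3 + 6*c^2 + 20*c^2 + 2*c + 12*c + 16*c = 4*c^3 + 26*c^2 + 30*c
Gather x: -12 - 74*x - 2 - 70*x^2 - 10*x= -70*x^2 - 84*x - 14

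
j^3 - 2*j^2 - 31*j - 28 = (j - 7)*(j + 1)*(j + 4)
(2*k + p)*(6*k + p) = 12*k^2 + 8*k*p + p^2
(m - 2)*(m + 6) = m^2 + 4*m - 12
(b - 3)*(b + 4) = b^2 + b - 12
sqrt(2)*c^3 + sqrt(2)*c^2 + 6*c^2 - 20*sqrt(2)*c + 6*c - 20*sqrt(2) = (c - 2*sqrt(2))*(c + 5*sqrt(2))*(sqrt(2)*c + sqrt(2))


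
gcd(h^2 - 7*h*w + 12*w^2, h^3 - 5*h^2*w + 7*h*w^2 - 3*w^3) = -h + 3*w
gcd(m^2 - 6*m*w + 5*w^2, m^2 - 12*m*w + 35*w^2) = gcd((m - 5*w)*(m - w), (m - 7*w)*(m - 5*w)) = -m + 5*w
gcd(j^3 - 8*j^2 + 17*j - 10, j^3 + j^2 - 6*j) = j - 2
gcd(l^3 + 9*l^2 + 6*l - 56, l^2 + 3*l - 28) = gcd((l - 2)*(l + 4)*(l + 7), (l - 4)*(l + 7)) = l + 7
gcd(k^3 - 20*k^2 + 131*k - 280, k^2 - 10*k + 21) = k - 7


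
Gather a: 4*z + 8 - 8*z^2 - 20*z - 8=-8*z^2 - 16*z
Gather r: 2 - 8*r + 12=14 - 8*r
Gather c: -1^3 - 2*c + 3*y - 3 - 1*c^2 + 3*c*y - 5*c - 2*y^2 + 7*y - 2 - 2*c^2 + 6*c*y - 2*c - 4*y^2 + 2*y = -3*c^2 + c*(9*y - 9) - 6*y^2 + 12*y - 6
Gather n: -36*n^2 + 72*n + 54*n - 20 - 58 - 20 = -36*n^2 + 126*n - 98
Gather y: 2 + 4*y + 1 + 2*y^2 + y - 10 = 2*y^2 + 5*y - 7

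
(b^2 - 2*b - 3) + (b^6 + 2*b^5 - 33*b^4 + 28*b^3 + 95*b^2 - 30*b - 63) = b^6 + 2*b^5 - 33*b^4 + 28*b^3 + 96*b^2 - 32*b - 66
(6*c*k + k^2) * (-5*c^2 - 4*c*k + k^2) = -30*c^3*k - 29*c^2*k^2 + 2*c*k^3 + k^4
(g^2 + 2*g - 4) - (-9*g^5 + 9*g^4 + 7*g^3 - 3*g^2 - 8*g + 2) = 9*g^5 - 9*g^4 - 7*g^3 + 4*g^2 + 10*g - 6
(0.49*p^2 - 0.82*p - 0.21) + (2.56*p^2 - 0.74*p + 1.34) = 3.05*p^2 - 1.56*p + 1.13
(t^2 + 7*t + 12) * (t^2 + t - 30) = t^4 + 8*t^3 - 11*t^2 - 198*t - 360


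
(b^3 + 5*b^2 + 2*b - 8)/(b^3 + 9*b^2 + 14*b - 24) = (b + 2)/(b + 6)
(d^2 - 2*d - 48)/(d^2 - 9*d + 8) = (d + 6)/(d - 1)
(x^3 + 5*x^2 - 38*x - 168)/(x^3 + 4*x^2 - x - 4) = (x^2 + x - 42)/(x^2 - 1)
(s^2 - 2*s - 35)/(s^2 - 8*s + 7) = (s + 5)/(s - 1)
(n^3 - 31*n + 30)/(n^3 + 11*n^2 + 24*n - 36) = (n - 5)/(n + 6)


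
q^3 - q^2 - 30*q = q*(q - 6)*(q + 5)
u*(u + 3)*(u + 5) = u^3 + 8*u^2 + 15*u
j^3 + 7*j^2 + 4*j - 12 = (j - 1)*(j + 2)*(j + 6)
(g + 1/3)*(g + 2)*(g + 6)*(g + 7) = g^4 + 46*g^3/3 + 73*g^2 + 320*g/3 + 28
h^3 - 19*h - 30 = (h - 5)*(h + 2)*(h + 3)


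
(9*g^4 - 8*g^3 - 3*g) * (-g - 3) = -9*g^5 - 19*g^4 + 24*g^3 + 3*g^2 + 9*g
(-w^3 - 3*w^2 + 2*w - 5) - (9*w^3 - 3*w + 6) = -10*w^3 - 3*w^2 + 5*w - 11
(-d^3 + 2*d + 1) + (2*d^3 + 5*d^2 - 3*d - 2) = d^3 + 5*d^2 - d - 1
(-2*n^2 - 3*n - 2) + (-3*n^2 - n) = -5*n^2 - 4*n - 2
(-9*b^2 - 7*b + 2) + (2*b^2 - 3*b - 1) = -7*b^2 - 10*b + 1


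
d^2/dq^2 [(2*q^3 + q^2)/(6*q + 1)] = 2*(72*q^3 + 36*q^2 + 6*q + 1)/(216*q^3 + 108*q^2 + 18*q + 1)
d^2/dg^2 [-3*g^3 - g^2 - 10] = -18*g - 2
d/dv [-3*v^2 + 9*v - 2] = 9 - 6*v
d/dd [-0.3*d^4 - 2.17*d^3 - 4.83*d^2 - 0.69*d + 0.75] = -1.2*d^3 - 6.51*d^2 - 9.66*d - 0.69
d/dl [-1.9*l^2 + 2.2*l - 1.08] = 2.2 - 3.8*l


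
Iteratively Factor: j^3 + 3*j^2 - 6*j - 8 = (j - 2)*(j^2 + 5*j + 4) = (j - 2)*(j + 4)*(j + 1)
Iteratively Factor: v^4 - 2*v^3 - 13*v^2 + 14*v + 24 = (v + 3)*(v^3 - 5*v^2 + 2*v + 8) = (v + 1)*(v + 3)*(v^2 - 6*v + 8) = (v - 4)*(v + 1)*(v + 3)*(v - 2)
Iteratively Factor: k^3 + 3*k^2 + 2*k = (k + 1)*(k^2 + 2*k) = (k + 1)*(k + 2)*(k)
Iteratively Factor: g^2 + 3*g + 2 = (g + 2)*(g + 1)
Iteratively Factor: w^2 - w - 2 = (w + 1)*(w - 2)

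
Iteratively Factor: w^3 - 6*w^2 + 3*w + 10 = (w - 5)*(w^2 - w - 2) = (w - 5)*(w + 1)*(w - 2)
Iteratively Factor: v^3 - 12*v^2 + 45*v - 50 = (v - 5)*(v^2 - 7*v + 10) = (v - 5)^2*(v - 2)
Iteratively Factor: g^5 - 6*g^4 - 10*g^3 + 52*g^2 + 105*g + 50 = (g - 5)*(g^4 - g^3 - 15*g^2 - 23*g - 10) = (g - 5)*(g + 1)*(g^3 - 2*g^2 - 13*g - 10) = (g - 5)^2*(g + 1)*(g^2 + 3*g + 2) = (g - 5)^2*(g + 1)^2*(g + 2)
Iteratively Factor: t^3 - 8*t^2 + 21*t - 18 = (t - 3)*(t^2 - 5*t + 6) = (t - 3)^2*(t - 2)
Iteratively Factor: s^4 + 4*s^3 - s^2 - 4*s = (s)*(s^3 + 4*s^2 - s - 4) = s*(s + 1)*(s^2 + 3*s - 4) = s*(s + 1)*(s + 4)*(s - 1)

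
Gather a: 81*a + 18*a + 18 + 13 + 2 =99*a + 33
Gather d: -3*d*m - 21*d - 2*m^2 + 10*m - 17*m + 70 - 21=d*(-3*m - 21) - 2*m^2 - 7*m + 49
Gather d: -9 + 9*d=9*d - 9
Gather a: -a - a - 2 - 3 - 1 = -2*a - 6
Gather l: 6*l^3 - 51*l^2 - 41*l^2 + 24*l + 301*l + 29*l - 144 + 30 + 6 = 6*l^3 - 92*l^2 + 354*l - 108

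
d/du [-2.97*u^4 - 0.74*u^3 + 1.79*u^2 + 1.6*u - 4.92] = -11.88*u^3 - 2.22*u^2 + 3.58*u + 1.6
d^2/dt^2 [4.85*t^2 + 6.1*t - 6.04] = 9.70000000000000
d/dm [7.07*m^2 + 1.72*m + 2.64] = 14.14*m + 1.72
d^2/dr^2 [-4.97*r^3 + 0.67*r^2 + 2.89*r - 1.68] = 1.34 - 29.82*r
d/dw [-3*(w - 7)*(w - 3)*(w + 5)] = -9*w^2 + 30*w + 87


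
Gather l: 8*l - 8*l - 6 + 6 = 0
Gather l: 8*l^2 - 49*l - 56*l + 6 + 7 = 8*l^2 - 105*l + 13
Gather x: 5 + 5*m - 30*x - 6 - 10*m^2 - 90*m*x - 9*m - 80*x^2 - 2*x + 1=-10*m^2 - 4*m - 80*x^2 + x*(-90*m - 32)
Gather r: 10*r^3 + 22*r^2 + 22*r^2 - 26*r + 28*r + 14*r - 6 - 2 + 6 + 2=10*r^3 + 44*r^2 + 16*r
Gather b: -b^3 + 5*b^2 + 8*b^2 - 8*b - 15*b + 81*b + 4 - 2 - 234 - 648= -b^3 + 13*b^2 + 58*b - 880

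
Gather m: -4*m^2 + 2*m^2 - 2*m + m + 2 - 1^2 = -2*m^2 - m + 1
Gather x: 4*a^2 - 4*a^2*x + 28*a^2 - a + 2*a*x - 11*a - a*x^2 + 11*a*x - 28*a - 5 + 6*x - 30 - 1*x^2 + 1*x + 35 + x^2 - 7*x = 32*a^2 - a*x^2 - 40*a + x*(-4*a^2 + 13*a)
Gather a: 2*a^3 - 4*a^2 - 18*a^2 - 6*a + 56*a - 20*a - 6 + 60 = 2*a^3 - 22*a^2 + 30*a + 54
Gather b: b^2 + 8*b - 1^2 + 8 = b^2 + 8*b + 7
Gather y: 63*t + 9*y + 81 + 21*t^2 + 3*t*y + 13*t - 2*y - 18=21*t^2 + 76*t + y*(3*t + 7) + 63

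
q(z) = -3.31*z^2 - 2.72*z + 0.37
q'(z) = -6.62*z - 2.72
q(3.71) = -55.28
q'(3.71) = -27.28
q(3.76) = -56.65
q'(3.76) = -27.61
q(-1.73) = -4.83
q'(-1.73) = 8.73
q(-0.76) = 0.53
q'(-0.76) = 2.31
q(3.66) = -53.92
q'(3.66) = -26.95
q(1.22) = -7.88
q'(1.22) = -10.80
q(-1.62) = -3.91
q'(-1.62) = 8.00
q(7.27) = -194.35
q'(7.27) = -50.85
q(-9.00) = -243.26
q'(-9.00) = 56.86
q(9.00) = -292.22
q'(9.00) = -62.30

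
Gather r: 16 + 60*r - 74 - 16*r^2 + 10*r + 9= -16*r^2 + 70*r - 49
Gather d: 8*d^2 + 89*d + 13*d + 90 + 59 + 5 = 8*d^2 + 102*d + 154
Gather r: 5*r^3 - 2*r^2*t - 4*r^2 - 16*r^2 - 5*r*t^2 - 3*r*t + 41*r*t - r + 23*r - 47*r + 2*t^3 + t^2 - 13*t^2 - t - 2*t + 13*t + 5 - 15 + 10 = 5*r^3 + r^2*(-2*t - 20) + r*(-5*t^2 + 38*t - 25) + 2*t^3 - 12*t^2 + 10*t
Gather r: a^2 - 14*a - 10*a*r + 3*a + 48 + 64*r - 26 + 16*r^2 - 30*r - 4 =a^2 - 11*a + 16*r^2 + r*(34 - 10*a) + 18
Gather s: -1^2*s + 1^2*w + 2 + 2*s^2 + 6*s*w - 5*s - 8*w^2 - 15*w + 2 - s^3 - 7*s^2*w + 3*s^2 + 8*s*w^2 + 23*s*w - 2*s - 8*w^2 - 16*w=-s^3 + s^2*(5 - 7*w) + s*(8*w^2 + 29*w - 8) - 16*w^2 - 30*w + 4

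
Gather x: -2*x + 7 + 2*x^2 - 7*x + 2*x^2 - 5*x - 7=4*x^2 - 14*x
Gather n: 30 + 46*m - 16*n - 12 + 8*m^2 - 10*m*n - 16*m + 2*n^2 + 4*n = 8*m^2 + 30*m + 2*n^2 + n*(-10*m - 12) + 18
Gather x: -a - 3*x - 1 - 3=-a - 3*x - 4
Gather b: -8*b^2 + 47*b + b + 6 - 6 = -8*b^2 + 48*b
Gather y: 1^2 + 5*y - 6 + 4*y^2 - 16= 4*y^2 + 5*y - 21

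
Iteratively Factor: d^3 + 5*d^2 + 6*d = (d)*(d^2 + 5*d + 6) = d*(d + 2)*(d + 3)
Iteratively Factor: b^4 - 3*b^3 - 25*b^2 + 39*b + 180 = (b - 4)*(b^3 + b^2 - 21*b - 45) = (b - 5)*(b - 4)*(b^2 + 6*b + 9) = (b - 5)*(b - 4)*(b + 3)*(b + 3)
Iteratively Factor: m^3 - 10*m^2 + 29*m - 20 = (m - 5)*(m^2 - 5*m + 4) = (m - 5)*(m - 4)*(m - 1)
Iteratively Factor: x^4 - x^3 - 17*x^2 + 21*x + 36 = (x - 3)*(x^3 + 2*x^2 - 11*x - 12) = (x - 3)^2*(x^2 + 5*x + 4) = (x - 3)^2*(x + 1)*(x + 4)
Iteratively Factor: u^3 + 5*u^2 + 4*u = (u + 4)*(u^2 + u) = u*(u + 4)*(u + 1)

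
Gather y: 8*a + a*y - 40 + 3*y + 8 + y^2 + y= 8*a + y^2 + y*(a + 4) - 32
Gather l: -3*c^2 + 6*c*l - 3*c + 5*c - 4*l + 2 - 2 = -3*c^2 + 2*c + l*(6*c - 4)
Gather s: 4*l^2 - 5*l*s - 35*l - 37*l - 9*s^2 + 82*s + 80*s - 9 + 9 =4*l^2 - 72*l - 9*s^2 + s*(162 - 5*l)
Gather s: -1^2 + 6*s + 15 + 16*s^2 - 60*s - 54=16*s^2 - 54*s - 40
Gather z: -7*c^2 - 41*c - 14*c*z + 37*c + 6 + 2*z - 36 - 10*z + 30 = -7*c^2 - 4*c + z*(-14*c - 8)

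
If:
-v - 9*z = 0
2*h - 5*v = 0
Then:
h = -45*z/2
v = -9*z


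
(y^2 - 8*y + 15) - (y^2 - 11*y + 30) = 3*y - 15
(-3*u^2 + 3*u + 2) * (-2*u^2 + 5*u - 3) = 6*u^4 - 21*u^3 + 20*u^2 + u - 6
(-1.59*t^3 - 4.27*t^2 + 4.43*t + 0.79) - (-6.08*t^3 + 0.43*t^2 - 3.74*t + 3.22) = 4.49*t^3 - 4.7*t^2 + 8.17*t - 2.43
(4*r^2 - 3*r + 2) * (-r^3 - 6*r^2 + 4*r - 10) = -4*r^5 - 21*r^4 + 32*r^3 - 64*r^2 + 38*r - 20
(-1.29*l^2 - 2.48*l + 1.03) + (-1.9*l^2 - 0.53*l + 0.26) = -3.19*l^2 - 3.01*l + 1.29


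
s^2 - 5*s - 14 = (s - 7)*(s + 2)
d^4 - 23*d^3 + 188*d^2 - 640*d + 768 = (d - 8)^2*(d - 4)*(d - 3)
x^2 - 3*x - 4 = (x - 4)*(x + 1)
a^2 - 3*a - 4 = (a - 4)*(a + 1)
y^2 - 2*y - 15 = (y - 5)*(y + 3)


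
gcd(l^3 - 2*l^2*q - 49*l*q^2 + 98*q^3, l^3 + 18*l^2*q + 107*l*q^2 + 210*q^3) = l + 7*q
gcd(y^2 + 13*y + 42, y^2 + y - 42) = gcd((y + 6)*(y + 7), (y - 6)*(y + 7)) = y + 7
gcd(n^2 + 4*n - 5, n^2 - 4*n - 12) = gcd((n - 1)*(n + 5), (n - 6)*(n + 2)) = 1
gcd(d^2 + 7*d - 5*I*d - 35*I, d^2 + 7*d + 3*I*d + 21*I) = d + 7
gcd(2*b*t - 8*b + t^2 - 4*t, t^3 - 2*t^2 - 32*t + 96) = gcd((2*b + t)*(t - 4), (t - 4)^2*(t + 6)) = t - 4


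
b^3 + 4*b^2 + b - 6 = (b - 1)*(b + 2)*(b + 3)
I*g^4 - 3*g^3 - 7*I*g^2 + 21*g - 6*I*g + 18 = (g - 3)*(g + 2)*(g + 3*I)*(I*g + I)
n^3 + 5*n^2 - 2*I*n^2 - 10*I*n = n*(n + 5)*(n - 2*I)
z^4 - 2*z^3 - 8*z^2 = z^2*(z - 4)*(z + 2)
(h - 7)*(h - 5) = h^2 - 12*h + 35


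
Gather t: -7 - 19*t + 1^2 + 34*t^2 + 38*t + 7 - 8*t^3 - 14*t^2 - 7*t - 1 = -8*t^3 + 20*t^2 + 12*t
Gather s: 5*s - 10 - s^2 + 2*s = -s^2 + 7*s - 10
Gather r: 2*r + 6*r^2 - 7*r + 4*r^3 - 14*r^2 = 4*r^3 - 8*r^2 - 5*r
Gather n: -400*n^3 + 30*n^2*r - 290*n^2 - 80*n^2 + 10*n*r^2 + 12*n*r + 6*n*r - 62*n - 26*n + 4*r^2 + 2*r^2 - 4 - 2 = -400*n^3 + n^2*(30*r - 370) + n*(10*r^2 + 18*r - 88) + 6*r^2 - 6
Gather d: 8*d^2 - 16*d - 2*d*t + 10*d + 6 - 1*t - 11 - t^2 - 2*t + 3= 8*d^2 + d*(-2*t - 6) - t^2 - 3*t - 2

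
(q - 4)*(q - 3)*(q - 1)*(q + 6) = q^4 - 2*q^3 - 29*q^2 + 102*q - 72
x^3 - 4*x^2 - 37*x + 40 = (x - 8)*(x - 1)*(x + 5)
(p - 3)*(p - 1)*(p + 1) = p^3 - 3*p^2 - p + 3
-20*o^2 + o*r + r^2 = (-4*o + r)*(5*o + r)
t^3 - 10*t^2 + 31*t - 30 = (t - 5)*(t - 3)*(t - 2)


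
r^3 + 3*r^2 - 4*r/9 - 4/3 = (r - 2/3)*(r + 2/3)*(r + 3)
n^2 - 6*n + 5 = (n - 5)*(n - 1)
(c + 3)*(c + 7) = c^2 + 10*c + 21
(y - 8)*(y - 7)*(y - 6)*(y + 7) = y^4 - 14*y^3 - y^2 + 686*y - 2352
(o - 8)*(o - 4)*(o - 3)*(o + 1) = o^4 - 14*o^3 + 53*o^2 - 28*o - 96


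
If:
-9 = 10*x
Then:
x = -9/10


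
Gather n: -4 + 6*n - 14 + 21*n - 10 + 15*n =42*n - 28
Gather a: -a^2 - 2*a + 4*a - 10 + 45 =-a^2 + 2*a + 35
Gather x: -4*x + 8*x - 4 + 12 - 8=4*x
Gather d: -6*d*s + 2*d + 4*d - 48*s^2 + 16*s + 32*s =d*(6 - 6*s) - 48*s^2 + 48*s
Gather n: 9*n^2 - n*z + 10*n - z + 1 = 9*n^2 + n*(10 - z) - z + 1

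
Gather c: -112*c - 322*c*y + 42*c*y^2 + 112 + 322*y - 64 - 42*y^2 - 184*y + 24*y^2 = c*(42*y^2 - 322*y - 112) - 18*y^2 + 138*y + 48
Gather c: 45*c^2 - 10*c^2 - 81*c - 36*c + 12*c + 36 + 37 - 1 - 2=35*c^2 - 105*c + 70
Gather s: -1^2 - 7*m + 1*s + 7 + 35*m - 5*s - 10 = 28*m - 4*s - 4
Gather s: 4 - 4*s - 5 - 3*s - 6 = -7*s - 7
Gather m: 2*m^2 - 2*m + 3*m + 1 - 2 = 2*m^2 + m - 1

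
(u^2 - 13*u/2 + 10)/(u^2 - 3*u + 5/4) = 2*(u - 4)/(2*u - 1)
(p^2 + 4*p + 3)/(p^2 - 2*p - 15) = (p + 1)/(p - 5)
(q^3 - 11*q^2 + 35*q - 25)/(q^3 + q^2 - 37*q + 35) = (q - 5)/(q + 7)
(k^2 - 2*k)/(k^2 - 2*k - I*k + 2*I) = k/(k - I)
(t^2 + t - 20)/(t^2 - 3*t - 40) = (t - 4)/(t - 8)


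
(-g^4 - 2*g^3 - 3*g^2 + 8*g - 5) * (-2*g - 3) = 2*g^5 + 7*g^4 + 12*g^3 - 7*g^2 - 14*g + 15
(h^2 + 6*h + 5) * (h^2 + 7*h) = h^4 + 13*h^3 + 47*h^2 + 35*h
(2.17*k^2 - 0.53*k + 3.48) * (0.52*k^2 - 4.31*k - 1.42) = 1.1284*k^4 - 9.6283*k^3 + 1.0125*k^2 - 14.2462*k - 4.9416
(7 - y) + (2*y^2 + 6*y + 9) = 2*y^2 + 5*y + 16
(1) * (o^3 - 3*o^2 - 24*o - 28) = o^3 - 3*o^2 - 24*o - 28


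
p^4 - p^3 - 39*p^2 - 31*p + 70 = (p - 7)*(p - 1)*(p + 2)*(p + 5)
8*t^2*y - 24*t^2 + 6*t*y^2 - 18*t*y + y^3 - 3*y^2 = (2*t + y)*(4*t + y)*(y - 3)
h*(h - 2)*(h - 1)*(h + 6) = h^4 + 3*h^3 - 16*h^2 + 12*h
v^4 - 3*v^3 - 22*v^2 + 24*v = v*(v - 6)*(v - 1)*(v + 4)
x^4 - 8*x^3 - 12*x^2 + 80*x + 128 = (x - 8)*(x - 4)*(x + 2)^2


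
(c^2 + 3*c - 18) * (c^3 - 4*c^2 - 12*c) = c^5 - c^4 - 42*c^3 + 36*c^2 + 216*c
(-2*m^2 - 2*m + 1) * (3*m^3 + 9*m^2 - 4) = -6*m^5 - 24*m^4 - 15*m^3 + 17*m^2 + 8*m - 4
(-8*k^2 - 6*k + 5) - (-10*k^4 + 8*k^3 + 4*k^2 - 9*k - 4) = 10*k^4 - 8*k^3 - 12*k^2 + 3*k + 9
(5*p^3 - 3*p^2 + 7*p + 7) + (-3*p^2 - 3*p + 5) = 5*p^3 - 6*p^2 + 4*p + 12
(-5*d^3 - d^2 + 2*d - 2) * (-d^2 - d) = 5*d^5 + 6*d^4 - d^3 + 2*d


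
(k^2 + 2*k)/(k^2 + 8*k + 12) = k/(k + 6)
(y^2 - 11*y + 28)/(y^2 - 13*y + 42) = (y - 4)/(y - 6)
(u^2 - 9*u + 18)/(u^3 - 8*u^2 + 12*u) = (u - 3)/(u*(u - 2))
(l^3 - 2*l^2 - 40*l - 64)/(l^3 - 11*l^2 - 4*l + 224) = (l + 2)/(l - 7)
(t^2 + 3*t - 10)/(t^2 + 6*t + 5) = (t - 2)/(t + 1)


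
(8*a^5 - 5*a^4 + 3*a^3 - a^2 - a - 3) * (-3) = -24*a^5 + 15*a^4 - 9*a^3 + 3*a^2 + 3*a + 9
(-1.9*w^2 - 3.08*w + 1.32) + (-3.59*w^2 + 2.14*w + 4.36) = -5.49*w^2 - 0.94*w + 5.68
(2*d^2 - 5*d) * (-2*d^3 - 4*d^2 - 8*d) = -4*d^5 + 2*d^4 + 4*d^3 + 40*d^2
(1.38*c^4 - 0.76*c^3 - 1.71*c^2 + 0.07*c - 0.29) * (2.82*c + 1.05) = 3.8916*c^5 - 0.6942*c^4 - 5.6202*c^3 - 1.5981*c^2 - 0.7443*c - 0.3045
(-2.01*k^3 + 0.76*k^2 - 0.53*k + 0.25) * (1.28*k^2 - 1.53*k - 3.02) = -2.5728*k^5 + 4.0481*k^4 + 4.229*k^3 - 1.1643*k^2 + 1.2181*k - 0.755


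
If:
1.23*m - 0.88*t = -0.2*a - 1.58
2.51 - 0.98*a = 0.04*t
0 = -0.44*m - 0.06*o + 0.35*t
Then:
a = 2.56122448979592 - 0.0408163265306122*t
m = 0.722083955533433*t - 1.70101211216194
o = 0.538050992754825*t + 12.4740888225209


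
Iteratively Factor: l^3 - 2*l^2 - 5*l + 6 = (l - 3)*(l^2 + l - 2) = (l - 3)*(l + 2)*(l - 1)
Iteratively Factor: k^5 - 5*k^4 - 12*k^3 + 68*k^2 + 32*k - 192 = (k - 2)*(k^4 - 3*k^3 - 18*k^2 + 32*k + 96) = (k - 4)*(k - 2)*(k^3 + k^2 - 14*k - 24) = (k - 4)^2*(k - 2)*(k^2 + 5*k + 6) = (k - 4)^2*(k - 2)*(k + 3)*(k + 2)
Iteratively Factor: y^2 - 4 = (y - 2)*(y + 2)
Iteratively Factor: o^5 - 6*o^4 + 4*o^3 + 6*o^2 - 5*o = (o - 1)*(o^4 - 5*o^3 - o^2 + 5*o) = (o - 1)*(o + 1)*(o^3 - 6*o^2 + 5*o) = o*(o - 1)*(o + 1)*(o^2 - 6*o + 5) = o*(o - 1)^2*(o + 1)*(o - 5)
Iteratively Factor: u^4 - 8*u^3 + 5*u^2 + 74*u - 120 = (u - 5)*(u^3 - 3*u^2 - 10*u + 24) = (u - 5)*(u - 2)*(u^2 - u - 12) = (u - 5)*(u - 2)*(u + 3)*(u - 4)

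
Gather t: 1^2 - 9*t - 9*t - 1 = -18*t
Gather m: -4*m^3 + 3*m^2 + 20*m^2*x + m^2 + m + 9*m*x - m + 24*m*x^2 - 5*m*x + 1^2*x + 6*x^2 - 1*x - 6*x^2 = -4*m^3 + m^2*(20*x + 4) + m*(24*x^2 + 4*x)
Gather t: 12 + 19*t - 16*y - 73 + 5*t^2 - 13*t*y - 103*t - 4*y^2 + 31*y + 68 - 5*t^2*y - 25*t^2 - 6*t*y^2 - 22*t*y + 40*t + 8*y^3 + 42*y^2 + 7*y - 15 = t^2*(-5*y - 20) + t*(-6*y^2 - 35*y - 44) + 8*y^3 + 38*y^2 + 22*y - 8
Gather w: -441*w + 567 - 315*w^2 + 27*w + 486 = -315*w^2 - 414*w + 1053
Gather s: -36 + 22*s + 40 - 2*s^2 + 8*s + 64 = -2*s^2 + 30*s + 68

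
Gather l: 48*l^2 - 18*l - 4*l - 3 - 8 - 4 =48*l^2 - 22*l - 15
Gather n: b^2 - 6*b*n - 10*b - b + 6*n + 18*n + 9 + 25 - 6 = b^2 - 11*b + n*(24 - 6*b) + 28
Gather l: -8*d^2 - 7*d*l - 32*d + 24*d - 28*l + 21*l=-8*d^2 - 8*d + l*(-7*d - 7)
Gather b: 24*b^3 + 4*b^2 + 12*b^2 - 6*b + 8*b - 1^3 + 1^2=24*b^3 + 16*b^2 + 2*b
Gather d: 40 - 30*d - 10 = 30 - 30*d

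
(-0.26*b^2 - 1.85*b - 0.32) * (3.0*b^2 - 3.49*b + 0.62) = -0.78*b^4 - 4.6426*b^3 + 5.3353*b^2 - 0.0302*b - 0.1984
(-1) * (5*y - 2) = 2 - 5*y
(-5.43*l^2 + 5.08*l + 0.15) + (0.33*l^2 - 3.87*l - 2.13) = -5.1*l^2 + 1.21*l - 1.98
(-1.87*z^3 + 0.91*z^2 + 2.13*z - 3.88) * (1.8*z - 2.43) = -3.366*z^4 + 6.1821*z^3 + 1.6227*z^2 - 12.1599*z + 9.4284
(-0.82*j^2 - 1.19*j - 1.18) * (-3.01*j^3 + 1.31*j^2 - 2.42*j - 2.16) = 2.4682*j^5 + 2.5077*j^4 + 3.9773*j^3 + 3.1052*j^2 + 5.426*j + 2.5488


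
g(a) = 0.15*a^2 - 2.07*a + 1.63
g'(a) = 0.3*a - 2.07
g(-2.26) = 7.07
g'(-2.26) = -2.75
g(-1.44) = 4.92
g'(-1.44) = -2.50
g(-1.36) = 4.72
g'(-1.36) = -2.48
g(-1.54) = 5.17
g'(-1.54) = -2.53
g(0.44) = 0.75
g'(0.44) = -1.94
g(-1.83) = 5.92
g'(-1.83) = -2.62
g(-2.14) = 6.75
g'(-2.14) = -2.71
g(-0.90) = 3.61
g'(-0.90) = -2.34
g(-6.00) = 19.45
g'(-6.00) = -3.87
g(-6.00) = 19.45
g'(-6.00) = -3.87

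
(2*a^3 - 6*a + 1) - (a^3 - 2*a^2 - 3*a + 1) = a^3 + 2*a^2 - 3*a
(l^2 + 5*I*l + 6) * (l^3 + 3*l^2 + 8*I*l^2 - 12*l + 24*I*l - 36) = l^5 + 3*l^4 + 13*I*l^4 - 46*l^3 + 39*I*l^3 - 138*l^2 - 12*I*l^2 - 72*l - 36*I*l - 216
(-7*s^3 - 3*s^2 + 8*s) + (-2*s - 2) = -7*s^3 - 3*s^2 + 6*s - 2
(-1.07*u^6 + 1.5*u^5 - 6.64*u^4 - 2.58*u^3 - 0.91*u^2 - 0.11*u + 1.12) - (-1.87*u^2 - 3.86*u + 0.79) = -1.07*u^6 + 1.5*u^5 - 6.64*u^4 - 2.58*u^3 + 0.96*u^2 + 3.75*u + 0.33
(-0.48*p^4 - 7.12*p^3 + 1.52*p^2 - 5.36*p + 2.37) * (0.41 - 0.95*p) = 0.456*p^5 + 6.5672*p^4 - 4.3632*p^3 + 5.7152*p^2 - 4.4491*p + 0.9717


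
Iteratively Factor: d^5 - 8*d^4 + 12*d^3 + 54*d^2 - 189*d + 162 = (d - 3)*(d^4 - 5*d^3 - 3*d^2 + 45*d - 54) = (d - 3)^2*(d^3 - 2*d^2 - 9*d + 18) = (d - 3)^2*(d + 3)*(d^2 - 5*d + 6) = (d - 3)^2*(d - 2)*(d + 3)*(d - 3)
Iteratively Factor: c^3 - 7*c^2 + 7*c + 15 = (c - 5)*(c^2 - 2*c - 3) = (c - 5)*(c - 3)*(c + 1)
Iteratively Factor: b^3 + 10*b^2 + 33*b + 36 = (b + 3)*(b^2 + 7*b + 12) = (b + 3)*(b + 4)*(b + 3)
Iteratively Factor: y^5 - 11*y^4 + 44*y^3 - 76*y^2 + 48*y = (y - 2)*(y^4 - 9*y^3 + 26*y^2 - 24*y) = (y - 3)*(y - 2)*(y^3 - 6*y^2 + 8*y) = y*(y - 3)*(y - 2)*(y^2 - 6*y + 8) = y*(y - 3)*(y - 2)^2*(y - 4)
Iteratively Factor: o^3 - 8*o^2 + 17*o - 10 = (o - 5)*(o^2 - 3*o + 2) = (o - 5)*(o - 2)*(o - 1)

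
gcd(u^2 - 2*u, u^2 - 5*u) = u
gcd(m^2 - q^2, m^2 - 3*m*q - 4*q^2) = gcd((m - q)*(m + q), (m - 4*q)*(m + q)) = m + q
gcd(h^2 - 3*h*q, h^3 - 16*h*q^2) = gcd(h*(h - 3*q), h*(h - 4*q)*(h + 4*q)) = h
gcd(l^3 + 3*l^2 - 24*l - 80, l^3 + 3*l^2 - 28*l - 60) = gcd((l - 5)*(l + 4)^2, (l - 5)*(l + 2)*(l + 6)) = l - 5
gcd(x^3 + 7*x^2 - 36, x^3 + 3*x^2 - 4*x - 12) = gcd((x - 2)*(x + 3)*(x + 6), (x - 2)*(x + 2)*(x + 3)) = x^2 + x - 6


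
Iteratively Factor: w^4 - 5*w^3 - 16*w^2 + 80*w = (w - 5)*(w^3 - 16*w) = (w - 5)*(w - 4)*(w^2 + 4*w) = (w - 5)*(w - 4)*(w + 4)*(w)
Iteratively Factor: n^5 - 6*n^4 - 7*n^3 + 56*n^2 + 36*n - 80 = (n - 1)*(n^4 - 5*n^3 - 12*n^2 + 44*n + 80) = (n - 1)*(n + 2)*(n^3 - 7*n^2 + 2*n + 40) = (n - 4)*(n - 1)*(n + 2)*(n^2 - 3*n - 10) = (n - 5)*(n - 4)*(n - 1)*(n + 2)*(n + 2)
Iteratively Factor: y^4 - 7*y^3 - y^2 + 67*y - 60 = (y - 5)*(y^3 - 2*y^2 - 11*y + 12) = (y - 5)*(y + 3)*(y^2 - 5*y + 4) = (y - 5)*(y - 4)*(y + 3)*(y - 1)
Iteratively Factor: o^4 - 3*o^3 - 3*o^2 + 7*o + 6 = (o - 2)*(o^3 - o^2 - 5*o - 3) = (o - 2)*(o + 1)*(o^2 - 2*o - 3) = (o - 3)*(o - 2)*(o + 1)*(o + 1)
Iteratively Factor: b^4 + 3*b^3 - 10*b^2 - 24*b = (b + 2)*(b^3 + b^2 - 12*b) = (b - 3)*(b + 2)*(b^2 + 4*b) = (b - 3)*(b + 2)*(b + 4)*(b)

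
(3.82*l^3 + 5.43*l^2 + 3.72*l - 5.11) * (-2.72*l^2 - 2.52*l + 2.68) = -10.3904*l^5 - 24.396*l^4 - 13.5644*l^3 + 19.0772*l^2 + 22.8468*l - 13.6948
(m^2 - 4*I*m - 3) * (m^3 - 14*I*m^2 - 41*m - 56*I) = m^5 - 18*I*m^4 - 100*m^3 + 150*I*m^2 - 101*m + 168*I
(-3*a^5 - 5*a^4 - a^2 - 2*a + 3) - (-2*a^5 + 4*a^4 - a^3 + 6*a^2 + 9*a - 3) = -a^5 - 9*a^4 + a^3 - 7*a^2 - 11*a + 6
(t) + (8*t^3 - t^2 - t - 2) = 8*t^3 - t^2 - 2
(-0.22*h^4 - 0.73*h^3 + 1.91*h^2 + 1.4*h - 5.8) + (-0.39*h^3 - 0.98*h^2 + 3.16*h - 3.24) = -0.22*h^4 - 1.12*h^3 + 0.93*h^2 + 4.56*h - 9.04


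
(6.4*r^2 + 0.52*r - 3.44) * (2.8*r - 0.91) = 17.92*r^3 - 4.368*r^2 - 10.1052*r + 3.1304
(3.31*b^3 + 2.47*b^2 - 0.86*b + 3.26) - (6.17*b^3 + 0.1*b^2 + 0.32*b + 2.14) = -2.86*b^3 + 2.37*b^2 - 1.18*b + 1.12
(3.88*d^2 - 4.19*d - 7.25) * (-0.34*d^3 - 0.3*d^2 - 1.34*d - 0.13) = -1.3192*d^5 + 0.2606*d^4 - 1.4772*d^3 + 7.2852*d^2 + 10.2597*d + 0.9425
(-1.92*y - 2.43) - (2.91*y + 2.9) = -4.83*y - 5.33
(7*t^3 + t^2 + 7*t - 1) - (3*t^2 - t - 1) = 7*t^3 - 2*t^2 + 8*t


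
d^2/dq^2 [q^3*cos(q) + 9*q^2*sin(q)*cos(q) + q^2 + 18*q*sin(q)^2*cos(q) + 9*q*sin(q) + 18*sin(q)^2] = -q^3*cos(q) - 6*q^2*sin(q) - 18*q^2*sin(2*q) - 9*q*sin(q) + 3*q*cos(q)/2 + 36*q*cos(2*q) + 81*q*cos(3*q)/2 - 9*sin(q) + 9*sin(2*q) + 27*sin(3*q) + 18*cos(q) + 36*cos(2*q) + 2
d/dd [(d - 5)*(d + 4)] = 2*d - 1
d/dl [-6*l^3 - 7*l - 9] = -18*l^2 - 7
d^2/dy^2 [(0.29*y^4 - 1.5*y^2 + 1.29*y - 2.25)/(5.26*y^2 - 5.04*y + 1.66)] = (16.047208*y^6 - 46.128096*y^5 + 59.391768*y^4 - 46.9688879999999*y^3 - 285.338712*y^2 + 290.307816*y - 61.696488)/(145.531576*y^6 - 418.334112*y^5 + 538.621896*y^4 - 392.067648*y^3 + 169.983336*y^2 - 41.664672*y + 4.574296)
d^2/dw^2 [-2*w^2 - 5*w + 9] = -4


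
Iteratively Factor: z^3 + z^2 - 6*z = (z + 3)*(z^2 - 2*z) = z*(z + 3)*(z - 2)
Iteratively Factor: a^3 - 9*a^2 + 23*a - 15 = (a - 3)*(a^2 - 6*a + 5) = (a - 5)*(a - 3)*(a - 1)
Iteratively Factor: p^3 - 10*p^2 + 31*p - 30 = (p - 3)*(p^2 - 7*p + 10) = (p - 5)*(p - 3)*(p - 2)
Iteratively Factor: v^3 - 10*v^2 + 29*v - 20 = (v - 1)*(v^2 - 9*v + 20) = (v - 4)*(v - 1)*(v - 5)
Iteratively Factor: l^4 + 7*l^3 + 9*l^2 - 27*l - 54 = (l + 3)*(l^3 + 4*l^2 - 3*l - 18) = (l + 3)^2*(l^2 + l - 6) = (l - 2)*(l + 3)^2*(l + 3)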